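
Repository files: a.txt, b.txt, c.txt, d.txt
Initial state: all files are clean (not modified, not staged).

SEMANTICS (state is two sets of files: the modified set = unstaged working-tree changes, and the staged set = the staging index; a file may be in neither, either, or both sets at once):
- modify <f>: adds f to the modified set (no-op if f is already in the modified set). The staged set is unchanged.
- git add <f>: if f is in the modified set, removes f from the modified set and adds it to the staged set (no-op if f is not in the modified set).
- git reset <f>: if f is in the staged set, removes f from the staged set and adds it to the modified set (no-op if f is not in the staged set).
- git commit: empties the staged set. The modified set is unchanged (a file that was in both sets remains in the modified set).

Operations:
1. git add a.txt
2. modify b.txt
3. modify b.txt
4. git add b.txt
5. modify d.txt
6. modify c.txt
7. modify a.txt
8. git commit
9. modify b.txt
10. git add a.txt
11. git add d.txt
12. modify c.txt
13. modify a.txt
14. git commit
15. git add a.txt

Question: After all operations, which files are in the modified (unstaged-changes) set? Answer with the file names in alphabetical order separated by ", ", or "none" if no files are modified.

Answer: b.txt, c.txt

Derivation:
After op 1 (git add a.txt): modified={none} staged={none}
After op 2 (modify b.txt): modified={b.txt} staged={none}
After op 3 (modify b.txt): modified={b.txt} staged={none}
After op 4 (git add b.txt): modified={none} staged={b.txt}
After op 5 (modify d.txt): modified={d.txt} staged={b.txt}
After op 6 (modify c.txt): modified={c.txt, d.txt} staged={b.txt}
After op 7 (modify a.txt): modified={a.txt, c.txt, d.txt} staged={b.txt}
After op 8 (git commit): modified={a.txt, c.txt, d.txt} staged={none}
After op 9 (modify b.txt): modified={a.txt, b.txt, c.txt, d.txt} staged={none}
After op 10 (git add a.txt): modified={b.txt, c.txt, d.txt} staged={a.txt}
After op 11 (git add d.txt): modified={b.txt, c.txt} staged={a.txt, d.txt}
After op 12 (modify c.txt): modified={b.txt, c.txt} staged={a.txt, d.txt}
After op 13 (modify a.txt): modified={a.txt, b.txt, c.txt} staged={a.txt, d.txt}
After op 14 (git commit): modified={a.txt, b.txt, c.txt} staged={none}
After op 15 (git add a.txt): modified={b.txt, c.txt} staged={a.txt}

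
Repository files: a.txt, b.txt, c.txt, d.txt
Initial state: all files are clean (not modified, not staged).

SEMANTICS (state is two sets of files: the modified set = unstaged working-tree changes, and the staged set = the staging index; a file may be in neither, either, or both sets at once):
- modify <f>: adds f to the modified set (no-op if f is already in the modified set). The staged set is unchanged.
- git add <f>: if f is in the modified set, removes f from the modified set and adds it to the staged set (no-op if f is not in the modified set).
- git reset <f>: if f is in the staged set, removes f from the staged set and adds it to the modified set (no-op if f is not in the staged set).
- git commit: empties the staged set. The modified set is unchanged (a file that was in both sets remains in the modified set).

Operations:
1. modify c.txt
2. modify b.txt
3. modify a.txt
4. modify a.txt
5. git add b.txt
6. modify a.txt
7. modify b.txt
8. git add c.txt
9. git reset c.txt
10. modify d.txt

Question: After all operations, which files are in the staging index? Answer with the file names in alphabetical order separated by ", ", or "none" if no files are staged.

Answer: b.txt

Derivation:
After op 1 (modify c.txt): modified={c.txt} staged={none}
After op 2 (modify b.txt): modified={b.txt, c.txt} staged={none}
After op 3 (modify a.txt): modified={a.txt, b.txt, c.txt} staged={none}
After op 4 (modify a.txt): modified={a.txt, b.txt, c.txt} staged={none}
After op 5 (git add b.txt): modified={a.txt, c.txt} staged={b.txt}
After op 6 (modify a.txt): modified={a.txt, c.txt} staged={b.txt}
After op 7 (modify b.txt): modified={a.txt, b.txt, c.txt} staged={b.txt}
After op 8 (git add c.txt): modified={a.txt, b.txt} staged={b.txt, c.txt}
After op 9 (git reset c.txt): modified={a.txt, b.txt, c.txt} staged={b.txt}
After op 10 (modify d.txt): modified={a.txt, b.txt, c.txt, d.txt} staged={b.txt}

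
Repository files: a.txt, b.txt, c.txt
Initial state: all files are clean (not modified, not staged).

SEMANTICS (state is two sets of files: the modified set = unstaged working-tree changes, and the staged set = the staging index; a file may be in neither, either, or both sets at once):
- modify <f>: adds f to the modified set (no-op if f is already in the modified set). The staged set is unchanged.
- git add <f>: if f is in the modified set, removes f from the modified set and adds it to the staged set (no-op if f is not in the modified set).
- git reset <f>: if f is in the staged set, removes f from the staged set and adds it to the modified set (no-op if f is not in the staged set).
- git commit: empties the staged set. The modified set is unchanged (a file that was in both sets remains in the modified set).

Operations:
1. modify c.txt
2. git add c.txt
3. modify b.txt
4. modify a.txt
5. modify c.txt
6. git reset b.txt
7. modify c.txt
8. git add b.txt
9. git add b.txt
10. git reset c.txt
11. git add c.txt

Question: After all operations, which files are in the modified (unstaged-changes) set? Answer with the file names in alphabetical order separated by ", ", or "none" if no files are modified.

Answer: a.txt

Derivation:
After op 1 (modify c.txt): modified={c.txt} staged={none}
After op 2 (git add c.txt): modified={none} staged={c.txt}
After op 3 (modify b.txt): modified={b.txt} staged={c.txt}
After op 4 (modify a.txt): modified={a.txt, b.txt} staged={c.txt}
After op 5 (modify c.txt): modified={a.txt, b.txt, c.txt} staged={c.txt}
After op 6 (git reset b.txt): modified={a.txt, b.txt, c.txt} staged={c.txt}
After op 7 (modify c.txt): modified={a.txt, b.txt, c.txt} staged={c.txt}
After op 8 (git add b.txt): modified={a.txt, c.txt} staged={b.txt, c.txt}
After op 9 (git add b.txt): modified={a.txt, c.txt} staged={b.txt, c.txt}
After op 10 (git reset c.txt): modified={a.txt, c.txt} staged={b.txt}
After op 11 (git add c.txt): modified={a.txt} staged={b.txt, c.txt}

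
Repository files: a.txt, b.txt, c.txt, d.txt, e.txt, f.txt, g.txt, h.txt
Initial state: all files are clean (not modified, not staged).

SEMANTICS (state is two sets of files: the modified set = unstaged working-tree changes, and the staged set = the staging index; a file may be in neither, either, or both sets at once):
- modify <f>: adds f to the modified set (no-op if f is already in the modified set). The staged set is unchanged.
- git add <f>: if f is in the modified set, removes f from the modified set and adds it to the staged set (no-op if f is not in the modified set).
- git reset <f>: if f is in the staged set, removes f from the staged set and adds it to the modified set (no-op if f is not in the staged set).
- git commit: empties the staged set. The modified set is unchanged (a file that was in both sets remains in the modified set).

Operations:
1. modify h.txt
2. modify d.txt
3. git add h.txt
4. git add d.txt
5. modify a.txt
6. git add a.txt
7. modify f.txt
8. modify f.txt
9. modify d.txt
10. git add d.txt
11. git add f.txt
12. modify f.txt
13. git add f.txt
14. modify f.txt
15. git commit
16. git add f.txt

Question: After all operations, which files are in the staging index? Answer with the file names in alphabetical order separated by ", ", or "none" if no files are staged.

After op 1 (modify h.txt): modified={h.txt} staged={none}
After op 2 (modify d.txt): modified={d.txt, h.txt} staged={none}
After op 3 (git add h.txt): modified={d.txt} staged={h.txt}
After op 4 (git add d.txt): modified={none} staged={d.txt, h.txt}
After op 5 (modify a.txt): modified={a.txt} staged={d.txt, h.txt}
After op 6 (git add a.txt): modified={none} staged={a.txt, d.txt, h.txt}
After op 7 (modify f.txt): modified={f.txt} staged={a.txt, d.txt, h.txt}
After op 8 (modify f.txt): modified={f.txt} staged={a.txt, d.txt, h.txt}
After op 9 (modify d.txt): modified={d.txt, f.txt} staged={a.txt, d.txt, h.txt}
After op 10 (git add d.txt): modified={f.txt} staged={a.txt, d.txt, h.txt}
After op 11 (git add f.txt): modified={none} staged={a.txt, d.txt, f.txt, h.txt}
After op 12 (modify f.txt): modified={f.txt} staged={a.txt, d.txt, f.txt, h.txt}
After op 13 (git add f.txt): modified={none} staged={a.txt, d.txt, f.txt, h.txt}
After op 14 (modify f.txt): modified={f.txt} staged={a.txt, d.txt, f.txt, h.txt}
After op 15 (git commit): modified={f.txt} staged={none}
After op 16 (git add f.txt): modified={none} staged={f.txt}

Answer: f.txt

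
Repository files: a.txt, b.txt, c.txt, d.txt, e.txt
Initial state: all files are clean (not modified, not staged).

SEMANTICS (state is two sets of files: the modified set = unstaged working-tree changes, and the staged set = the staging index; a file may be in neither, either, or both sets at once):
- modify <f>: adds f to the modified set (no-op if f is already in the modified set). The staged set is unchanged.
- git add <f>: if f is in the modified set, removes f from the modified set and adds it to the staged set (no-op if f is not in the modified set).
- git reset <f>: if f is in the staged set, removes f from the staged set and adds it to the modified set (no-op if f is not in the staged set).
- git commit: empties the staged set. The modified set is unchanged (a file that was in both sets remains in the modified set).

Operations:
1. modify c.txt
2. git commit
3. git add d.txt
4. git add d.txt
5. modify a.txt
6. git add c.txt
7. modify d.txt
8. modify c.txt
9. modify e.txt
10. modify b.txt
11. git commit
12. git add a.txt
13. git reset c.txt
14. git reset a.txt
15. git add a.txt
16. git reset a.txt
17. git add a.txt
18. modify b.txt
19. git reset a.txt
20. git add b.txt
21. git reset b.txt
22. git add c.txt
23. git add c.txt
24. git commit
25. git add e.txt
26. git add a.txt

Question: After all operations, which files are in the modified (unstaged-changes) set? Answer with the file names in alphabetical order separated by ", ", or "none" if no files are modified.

After op 1 (modify c.txt): modified={c.txt} staged={none}
After op 2 (git commit): modified={c.txt} staged={none}
After op 3 (git add d.txt): modified={c.txt} staged={none}
After op 4 (git add d.txt): modified={c.txt} staged={none}
After op 5 (modify a.txt): modified={a.txt, c.txt} staged={none}
After op 6 (git add c.txt): modified={a.txt} staged={c.txt}
After op 7 (modify d.txt): modified={a.txt, d.txt} staged={c.txt}
After op 8 (modify c.txt): modified={a.txt, c.txt, d.txt} staged={c.txt}
After op 9 (modify e.txt): modified={a.txt, c.txt, d.txt, e.txt} staged={c.txt}
After op 10 (modify b.txt): modified={a.txt, b.txt, c.txt, d.txt, e.txt} staged={c.txt}
After op 11 (git commit): modified={a.txt, b.txt, c.txt, d.txt, e.txt} staged={none}
After op 12 (git add a.txt): modified={b.txt, c.txt, d.txt, e.txt} staged={a.txt}
After op 13 (git reset c.txt): modified={b.txt, c.txt, d.txt, e.txt} staged={a.txt}
After op 14 (git reset a.txt): modified={a.txt, b.txt, c.txt, d.txt, e.txt} staged={none}
After op 15 (git add a.txt): modified={b.txt, c.txt, d.txt, e.txt} staged={a.txt}
After op 16 (git reset a.txt): modified={a.txt, b.txt, c.txt, d.txt, e.txt} staged={none}
After op 17 (git add a.txt): modified={b.txt, c.txt, d.txt, e.txt} staged={a.txt}
After op 18 (modify b.txt): modified={b.txt, c.txt, d.txt, e.txt} staged={a.txt}
After op 19 (git reset a.txt): modified={a.txt, b.txt, c.txt, d.txt, e.txt} staged={none}
After op 20 (git add b.txt): modified={a.txt, c.txt, d.txt, e.txt} staged={b.txt}
After op 21 (git reset b.txt): modified={a.txt, b.txt, c.txt, d.txt, e.txt} staged={none}
After op 22 (git add c.txt): modified={a.txt, b.txt, d.txt, e.txt} staged={c.txt}
After op 23 (git add c.txt): modified={a.txt, b.txt, d.txt, e.txt} staged={c.txt}
After op 24 (git commit): modified={a.txt, b.txt, d.txt, e.txt} staged={none}
After op 25 (git add e.txt): modified={a.txt, b.txt, d.txt} staged={e.txt}
After op 26 (git add a.txt): modified={b.txt, d.txt} staged={a.txt, e.txt}

Answer: b.txt, d.txt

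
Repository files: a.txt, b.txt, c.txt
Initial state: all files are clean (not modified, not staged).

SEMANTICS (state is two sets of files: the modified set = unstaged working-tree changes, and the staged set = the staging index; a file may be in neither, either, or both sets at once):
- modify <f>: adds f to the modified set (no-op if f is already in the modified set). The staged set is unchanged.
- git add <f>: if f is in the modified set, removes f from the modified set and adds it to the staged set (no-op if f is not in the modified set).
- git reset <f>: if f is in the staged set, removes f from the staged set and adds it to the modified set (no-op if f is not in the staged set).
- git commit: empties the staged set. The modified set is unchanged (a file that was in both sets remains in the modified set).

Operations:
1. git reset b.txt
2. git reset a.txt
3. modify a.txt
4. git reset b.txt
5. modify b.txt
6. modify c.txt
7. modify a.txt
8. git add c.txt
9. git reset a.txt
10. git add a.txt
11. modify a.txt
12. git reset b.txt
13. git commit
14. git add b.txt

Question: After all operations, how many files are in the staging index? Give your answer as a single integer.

Answer: 1

Derivation:
After op 1 (git reset b.txt): modified={none} staged={none}
After op 2 (git reset a.txt): modified={none} staged={none}
After op 3 (modify a.txt): modified={a.txt} staged={none}
After op 4 (git reset b.txt): modified={a.txt} staged={none}
After op 5 (modify b.txt): modified={a.txt, b.txt} staged={none}
After op 6 (modify c.txt): modified={a.txt, b.txt, c.txt} staged={none}
After op 7 (modify a.txt): modified={a.txt, b.txt, c.txt} staged={none}
After op 8 (git add c.txt): modified={a.txt, b.txt} staged={c.txt}
After op 9 (git reset a.txt): modified={a.txt, b.txt} staged={c.txt}
After op 10 (git add a.txt): modified={b.txt} staged={a.txt, c.txt}
After op 11 (modify a.txt): modified={a.txt, b.txt} staged={a.txt, c.txt}
After op 12 (git reset b.txt): modified={a.txt, b.txt} staged={a.txt, c.txt}
After op 13 (git commit): modified={a.txt, b.txt} staged={none}
After op 14 (git add b.txt): modified={a.txt} staged={b.txt}
Final staged set: {b.txt} -> count=1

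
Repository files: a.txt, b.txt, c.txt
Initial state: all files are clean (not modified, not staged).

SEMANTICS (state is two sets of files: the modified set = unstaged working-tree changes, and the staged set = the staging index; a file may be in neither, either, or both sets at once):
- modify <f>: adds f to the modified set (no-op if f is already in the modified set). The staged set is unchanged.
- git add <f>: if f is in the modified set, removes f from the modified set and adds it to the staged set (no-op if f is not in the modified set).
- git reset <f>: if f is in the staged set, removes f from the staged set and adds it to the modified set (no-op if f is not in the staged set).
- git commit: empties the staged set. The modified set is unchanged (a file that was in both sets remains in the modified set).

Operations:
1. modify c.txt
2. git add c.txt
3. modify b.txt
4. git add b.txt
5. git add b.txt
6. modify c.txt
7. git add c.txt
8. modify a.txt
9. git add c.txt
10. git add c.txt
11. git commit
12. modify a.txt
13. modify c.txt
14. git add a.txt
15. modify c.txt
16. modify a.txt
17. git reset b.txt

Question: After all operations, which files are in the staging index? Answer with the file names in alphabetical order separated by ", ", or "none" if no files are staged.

After op 1 (modify c.txt): modified={c.txt} staged={none}
After op 2 (git add c.txt): modified={none} staged={c.txt}
After op 3 (modify b.txt): modified={b.txt} staged={c.txt}
After op 4 (git add b.txt): modified={none} staged={b.txt, c.txt}
After op 5 (git add b.txt): modified={none} staged={b.txt, c.txt}
After op 6 (modify c.txt): modified={c.txt} staged={b.txt, c.txt}
After op 7 (git add c.txt): modified={none} staged={b.txt, c.txt}
After op 8 (modify a.txt): modified={a.txt} staged={b.txt, c.txt}
After op 9 (git add c.txt): modified={a.txt} staged={b.txt, c.txt}
After op 10 (git add c.txt): modified={a.txt} staged={b.txt, c.txt}
After op 11 (git commit): modified={a.txt} staged={none}
After op 12 (modify a.txt): modified={a.txt} staged={none}
After op 13 (modify c.txt): modified={a.txt, c.txt} staged={none}
After op 14 (git add a.txt): modified={c.txt} staged={a.txt}
After op 15 (modify c.txt): modified={c.txt} staged={a.txt}
After op 16 (modify a.txt): modified={a.txt, c.txt} staged={a.txt}
After op 17 (git reset b.txt): modified={a.txt, c.txt} staged={a.txt}

Answer: a.txt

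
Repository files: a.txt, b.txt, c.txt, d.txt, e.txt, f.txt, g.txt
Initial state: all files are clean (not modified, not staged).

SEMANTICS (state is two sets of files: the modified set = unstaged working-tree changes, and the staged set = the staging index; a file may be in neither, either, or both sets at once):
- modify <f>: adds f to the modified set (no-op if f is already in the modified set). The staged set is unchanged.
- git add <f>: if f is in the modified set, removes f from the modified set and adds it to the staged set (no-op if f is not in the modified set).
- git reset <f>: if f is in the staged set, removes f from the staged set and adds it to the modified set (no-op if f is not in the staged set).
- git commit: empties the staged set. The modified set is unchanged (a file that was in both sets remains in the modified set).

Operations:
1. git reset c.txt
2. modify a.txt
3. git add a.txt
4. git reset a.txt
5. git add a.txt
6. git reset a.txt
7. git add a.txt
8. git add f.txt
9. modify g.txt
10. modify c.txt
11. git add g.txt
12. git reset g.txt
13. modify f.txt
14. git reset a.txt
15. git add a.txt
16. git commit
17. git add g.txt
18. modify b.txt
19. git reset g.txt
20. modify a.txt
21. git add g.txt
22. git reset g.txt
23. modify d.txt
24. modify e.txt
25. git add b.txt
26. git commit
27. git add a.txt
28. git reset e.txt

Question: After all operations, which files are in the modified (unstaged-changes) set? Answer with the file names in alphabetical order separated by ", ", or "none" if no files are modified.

Answer: c.txt, d.txt, e.txt, f.txt, g.txt

Derivation:
After op 1 (git reset c.txt): modified={none} staged={none}
After op 2 (modify a.txt): modified={a.txt} staged={none}
After op 3 (git add a.txt): modified={none} staged={a.txt}
After op 4 (git reset a.txt): modified={a.txt} staged={none}
After op 5 (git add a.txt): modified={none} staged={a.txt}
After op 6 (git reset a.txt): modified={a.txt} staged={none}
After op 7 (git add a.txt): modified={none} staged={a.txt}
After op 8 (git add f.txt): modified={none} staged={a.txt}
After op 9 (modify g.txt): modified={g.txt} staged={a.txt}
After op 10 (modify c.txt): modified={c.txt, g.txt} staged={a.txt}
After op 11 (git add g.txt): modified={c.txt} staged={a.txt, g.txt}
After op 12 (git reset g.txt): modified={c.txt, g.txt} staged={a.txt}
After op 13 (modify f.txt): modified={c.txt, f.txt, g.txt} staged={a.txt}
After op 14 (git reset a.txt): modified={a.txt, c.txt, f.txt, g.txt} staged={none}
After op 15 (git add a.txt): modified={c.txt, f.txt, g.txt} staged={a.txt}
After op 16 (git commit): modified={c.txt, f.txt, g.txt} staged={none}
After op 17 (git add g.txt): modified={c.txt, f.txt} staged={g.txt}
After op 18 (modify b.txt): modified={b.txt, c.txt, f.txt} staged={g.txt}
After op 19 (git reset g.txt): modified={b.txt, c.txt, f.txt, g.txt} staged={none}
After op 20 (modify a.txt): modified={a.txt, b.txt, c.txt, f.txt, g.txt} staged={none}
After op 21 (git add g.txt): modified={a.txt, b.txt, c.txt, f.txt} staged={g.txt}
After op 22 (git reset g.txt): modified={a.txt, b.txt, c.txt, f.txt, g.txt} staged={none}
After op 23 (modify d.txt): modified={a.txt, b.txt, c.txt, d.txt, f.txt, g.txt} staged={none}
After op 24 (modify e.txt): modified={a.txt, b.txt, c.txt, d.txt, e.txt, f.txt, g.txt} staged={none}
After op 25 (git add b.txt): modified={a.txt, c.txt, d.txt, e.txt, f.txt, g.txt} staged={b.txt}
After op 26 (git commit): modified={a.txt, c.txt, d.txt, e.txt, f.txt, g.txt} staged={none}
After op 27 (git add a.txt): modified={c.txt, d.txt, e.txt, f.txt, g.txt} staged={a.txt}
After op 28 (git reset e.txt): modified={c.txt, d.txt, e.txt, f.txt, g.txt} staged={a.txt}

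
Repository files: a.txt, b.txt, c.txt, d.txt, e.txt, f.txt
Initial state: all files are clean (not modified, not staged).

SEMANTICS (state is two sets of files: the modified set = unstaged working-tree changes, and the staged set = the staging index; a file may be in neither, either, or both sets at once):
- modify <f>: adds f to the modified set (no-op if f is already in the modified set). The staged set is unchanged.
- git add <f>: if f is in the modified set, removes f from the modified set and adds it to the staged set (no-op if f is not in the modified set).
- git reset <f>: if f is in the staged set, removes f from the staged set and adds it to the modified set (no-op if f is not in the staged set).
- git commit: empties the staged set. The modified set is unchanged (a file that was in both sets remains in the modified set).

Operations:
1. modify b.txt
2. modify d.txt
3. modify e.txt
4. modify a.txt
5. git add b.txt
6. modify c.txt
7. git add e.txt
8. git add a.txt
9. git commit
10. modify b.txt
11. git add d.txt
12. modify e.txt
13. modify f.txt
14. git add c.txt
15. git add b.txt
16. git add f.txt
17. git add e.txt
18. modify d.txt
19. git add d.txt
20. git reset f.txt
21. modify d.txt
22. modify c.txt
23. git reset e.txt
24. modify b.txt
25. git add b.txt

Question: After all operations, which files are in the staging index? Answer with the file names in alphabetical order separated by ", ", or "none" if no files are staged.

After op 1 (modify b.txt): modified={b.txt} staged={none}
After op 2 (modify d.txt): modified={b.txt, d.txt} staged={none}
After op 3 (modify e.txt): modified={b.txt, d.txt, e.txt} staged={none}
After op 4 (modify a.txt): modified={a.txt, b.txt, d.txt, e.txt} staged={none}
After op 5 (git add b.txt): modified={a.txt, d.txt, e.txt} staged={b.txt}
After op 6 (modify c.txt): modified={a.txt, c.txt, d.txt, e.txt} staged={b.txt}
After op 7 (git add e.txt): modified={a.txt, c.txt, d.txt} staged={b.txt, e.txt}
After op 8 (git add a.txt): modified={c.txt, d.txt} staged={a.txt, b.txt, e.txt}
After op 9 (git commit): modified={c.txt, d.txt} staged={none}
After op 10 (modify b.txt): modified={b.txt, c.txt, d.txt} staged={none}
After op 11 (git add d.txt): modified={b.txt, c.txt} staged={d.txt}
After op 12 (modify e.txt): modified={b.txt, c.txt, e.txt} staged={d.txt}
After op 13 (modify f.txt): modified={b.txt, c.txt, e.txt, f.txt} staged={d.txt}
After op 14 (git add c.txt): modified={b.txt, e.txt, f.txt} staged={c.txt, d.txt}
After op 15 (git add b.txt): modified={e.txt, f.txt} staged={b.txt, c.txt, d.txt}
After op 16 (git add f.txt): modified={e.txt} staged={b.txt, c.txt, d.txt, f.txt}
After op 17 (git add e.txt): modified={none} staged={b.txt, c.txt, d.txt, e.txt, f.txt}
After op 18 (modify d.txt): modified={d.txt} staged={b.txt, c.txt, d.txt, e.txt, f.txt}
After op 19 (git add d.txt): modified={none} staged={b.txt, c.txt, d.txt, e.txt, f.txt}
After op 20 (git reset f.txt): modified={f.txt} staged={b.txt, c.txt, d.txt, e.txt}
After op 21 (modify d.txt): modified={d.txt, f.txt} staged={b.txt, c.txt, d.txt, e.txt}
After op 22 (modify c.txt): modified={c.txt, d.txt, f.txt} staged={b.txt, c.txt, d.txt, e.txt}
After op 23 (git reset e.txt): modified={c.txt, d.txt, e.txt, f.txt} staged={b.txt, c.txt, d.txt}
After op 24 (modify b.txt): modified={b.txt, c.txt, d.txt, e.txt, f.txt} staged={b.txt, c.txt, d.txt}
After op 25 (git add b.txt): modified={c.txt, d.txt, e.txt, f.txt} staged={b.txt, c.txt, d.txt}

Answer: b.txt, c.txt, d.txt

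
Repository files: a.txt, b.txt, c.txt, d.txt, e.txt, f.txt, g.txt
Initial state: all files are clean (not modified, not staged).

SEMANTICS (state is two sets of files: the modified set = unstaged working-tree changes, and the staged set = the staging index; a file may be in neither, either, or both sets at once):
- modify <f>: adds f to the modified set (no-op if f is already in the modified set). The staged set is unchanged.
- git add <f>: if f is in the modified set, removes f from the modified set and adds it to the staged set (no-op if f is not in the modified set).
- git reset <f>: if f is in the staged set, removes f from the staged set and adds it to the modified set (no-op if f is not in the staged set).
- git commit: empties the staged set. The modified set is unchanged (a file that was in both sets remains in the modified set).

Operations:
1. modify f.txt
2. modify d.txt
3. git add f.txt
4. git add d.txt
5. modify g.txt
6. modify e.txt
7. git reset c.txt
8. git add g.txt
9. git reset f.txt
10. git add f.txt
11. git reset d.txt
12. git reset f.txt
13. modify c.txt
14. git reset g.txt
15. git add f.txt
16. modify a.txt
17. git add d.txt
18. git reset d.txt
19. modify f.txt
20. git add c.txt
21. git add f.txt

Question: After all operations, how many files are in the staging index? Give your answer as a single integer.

After op 1 (modify f.txt): modified={f.txt} staged={none}
After op 2 (modify d.txt): modified={d.txt, f.txt} staged={none}
After op 3 (git add f.txt): modified={d.txt} staged={f.txt}
After op 4 (git add d.txt): modified={none} staged={d.txt, f.txt}
After op 5 (modify g.txt): modified={g.txt} staged={d.txt, f.txt}
After op 6 (modify e.txt): modified={e.txt, g.txt} staged={d.txt, f.txt}
After op 7 (git reset c.txt): modified={e.txt, g.txt} staged={d.txt, f.txt}
After op 8 (git add g.txt): modified={e.txt} staged={d.txt, f.txt, g.txt}
After op 9 (git reset f.txt): modified={e.txt, f.txt} staged={d.txt, g.txt}
After op 10 (git add f.txt): modified={e.txt} staged={d.txt, f.txt, g.txt}
After op 11 (git reset d.txt): modified={d.txt, e.txt} staged={f.txt, g.txt}
After op 12 (git reset f.txt): modified={d.txt, e.txt, f.txt} staged={g.txt}
After op 13 (modify c.txt): modified={c.txt, d.txt, e.txt, f.txt} staged={g.txt}
After op 14 (git reset g.txt): modified={c.txt, d.txt, e.txt, f.txt, g.txt} staged={none}
After op 15 (git add f.txt): modified={c.txt, d.txt, e.txt, g.txt} staged={f.txt}
After op 16 (modify a.txt): modified={a.txt, c.txt, d.txt, e.txt, g.txt} staged={f.txt}
After op 17 (git add d.txt): modified={a.txt, c.txt, e.txt, g.txt} staged={d.txt, f.txt}
After op 18 (git reset d.txt): modified={a.txt, c.txt, d.txt, e.txt, g.txt} staged={f.txt}
After op 19 (modify f.txt): modified={a.txt, c.txt, d.txt, e.txt, f.txt, g.txt} staged={f.txt}
After op 20 (git add c.txt): modified={a.txt, d.txt, e.txt, f.txt, g.txt} staged={c.txt, f.txt}
After op 21 (git add f.txt): modified={a.txt, d.txt, e.txt, g.txt} staged={c.txt, f.txt}
Final staged set: {c.txt, f.txt} -> count=2

Answer: 2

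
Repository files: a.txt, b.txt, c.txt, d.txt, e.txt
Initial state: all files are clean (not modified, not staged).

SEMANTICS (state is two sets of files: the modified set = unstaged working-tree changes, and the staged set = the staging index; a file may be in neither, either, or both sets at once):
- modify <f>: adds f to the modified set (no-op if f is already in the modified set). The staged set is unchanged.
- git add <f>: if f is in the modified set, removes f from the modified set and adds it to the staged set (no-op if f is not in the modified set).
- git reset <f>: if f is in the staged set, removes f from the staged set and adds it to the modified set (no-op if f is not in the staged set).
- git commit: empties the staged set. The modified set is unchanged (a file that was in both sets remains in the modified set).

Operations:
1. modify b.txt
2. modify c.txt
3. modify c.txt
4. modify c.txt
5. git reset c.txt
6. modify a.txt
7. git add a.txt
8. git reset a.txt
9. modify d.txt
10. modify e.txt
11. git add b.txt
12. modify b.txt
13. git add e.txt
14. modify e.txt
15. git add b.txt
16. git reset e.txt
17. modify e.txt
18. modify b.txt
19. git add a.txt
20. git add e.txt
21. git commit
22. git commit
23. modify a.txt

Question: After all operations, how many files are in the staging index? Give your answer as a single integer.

Answer: 0

Derivation:
After op 1 (modify b.txt): modified={b.txt} staged={none}
After op 2 (modify c.txt): modified={b.txt, c.txt} staged={none}
After op 3 (modify c.txt): modified={b.txt, c.txt} staged={none}
After op 4 (modify c.txt): modified={b.txt, c.txt} staged={none}
After op 5 (git reset c.txt): modified={b.txt, c.txt} staged={none}
After op 6 (modify a.txt): modified={a.txt, b.txt, c.txt} staged={none}
After op 7 (git add a.txt): modified={b.txt, c.txt} staged={a.txt}
After op 8 (git reset a.txt): modified={a.txt, b.txt, c.txt} staged={none}
After op 9 (modify d.txt): modified={a.txt, b.txt, c.txt, d.txt} staged={none}
After op 10 (modify e.txt): modified={a.txt, b.txt, c.txt, d.txt, e.txt} staged={none}
After op 11 (git add b.txt): modified={a.txt, c.txt, d.txt, e.txt} staged={b.txt}
After op 12 (modify b.txt): modified={a.txt, b.txt, c.txt, d.txt, e.txt} staged={b.txt}
After op 13 (git add e.txt): modified={a.txt, b.txt, c.txt, d.txt} staged={b.txt, e.txt}
After op 14 (modify e.txt): modified={a.txt, b.txt, c.txt, d.txt, e.txt} staged={b.txt, e.txt}
After op 15 (git add b.txt): modified={a.txt, c.txt, d.txt, e.txt} staged={b.txt, e.txt}
After op 16 (git reset e.txt): modified={a.txt, c.txt, d.txt, e.txt} staged={b.txt}
After op 17 (modify e.txt): modified={a.txt, c.txt, d.txt, e.txt} staged={b.txt}
After op 18 (modify b.txt): modified={a.txt, b.txt, c.txt, d.txt, e.txt} staged={b.txt}
After op 19 (git add a.txt): modified={b.txt, c.txt, d.txt, e.txt} staged={a.txt, b.txt}
After op 20 (git add e.txt): modified={b.txt, c.txt, d.txt} staged={a.txt, b.txt, e.txt}
After op 21 (git commit): modified={b.txt, c.txt, d.txt} staged={none}
After op 22 (git commit): modified={b.txt, c.txt, d.txt} staged={none}
After op 23 (modify a.txt): modified={a.txt, b.txt, c.txt, d.txt} staged={none}
Final staged set: {none} -> count=0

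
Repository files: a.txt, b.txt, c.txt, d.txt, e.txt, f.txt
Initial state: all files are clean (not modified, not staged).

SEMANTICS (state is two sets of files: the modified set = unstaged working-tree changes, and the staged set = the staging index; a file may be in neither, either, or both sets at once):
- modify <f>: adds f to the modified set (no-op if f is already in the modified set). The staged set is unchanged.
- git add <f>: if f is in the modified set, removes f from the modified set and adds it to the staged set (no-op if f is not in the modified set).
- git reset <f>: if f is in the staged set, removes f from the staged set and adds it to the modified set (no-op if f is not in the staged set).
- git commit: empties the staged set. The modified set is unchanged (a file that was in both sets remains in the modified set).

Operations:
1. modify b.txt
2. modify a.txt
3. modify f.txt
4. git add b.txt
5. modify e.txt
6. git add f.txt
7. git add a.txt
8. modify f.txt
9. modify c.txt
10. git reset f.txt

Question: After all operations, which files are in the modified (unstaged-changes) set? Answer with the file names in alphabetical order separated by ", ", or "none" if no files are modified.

Answer: c.txt, e.txt, f.txt

Derivation:
After op 1 (modify b.txt): modified={b.txt} staged={none}
After op 2 (modify a.txt): modified={a.txt, b.txt} staged={none}
After op 3 (modify f.txt): modified={a.txt, b.txt, f.txt} staged={none}
After op 4 (git add b.txt): modified={a.txt, f.txt} staged={b.txt}
After op 5 (modify e.txt): modified={a.txt, e.txt, f.txt} staged={b.txt}
After op 6 (git add f.txt): modified={a.txt, e.txt} staged={b.txt, f.txt}
After op 7 (git add a.txt): modified={e.txt} staged={a.txt, b.txt, f.txt}
After op 8 (modify f.txt): modified={e.txt, f.txt} staged={a.txt, b.txt, f.txt}
After op 9 (modify c.txt): modified={c.txt, e.txt, f.txt} staged={a.txt, b.txt, f.txt}
After op 10 (git reset f.txt): modified={c.txt, e.txt, f.txt} staged={a.txt, b.txt}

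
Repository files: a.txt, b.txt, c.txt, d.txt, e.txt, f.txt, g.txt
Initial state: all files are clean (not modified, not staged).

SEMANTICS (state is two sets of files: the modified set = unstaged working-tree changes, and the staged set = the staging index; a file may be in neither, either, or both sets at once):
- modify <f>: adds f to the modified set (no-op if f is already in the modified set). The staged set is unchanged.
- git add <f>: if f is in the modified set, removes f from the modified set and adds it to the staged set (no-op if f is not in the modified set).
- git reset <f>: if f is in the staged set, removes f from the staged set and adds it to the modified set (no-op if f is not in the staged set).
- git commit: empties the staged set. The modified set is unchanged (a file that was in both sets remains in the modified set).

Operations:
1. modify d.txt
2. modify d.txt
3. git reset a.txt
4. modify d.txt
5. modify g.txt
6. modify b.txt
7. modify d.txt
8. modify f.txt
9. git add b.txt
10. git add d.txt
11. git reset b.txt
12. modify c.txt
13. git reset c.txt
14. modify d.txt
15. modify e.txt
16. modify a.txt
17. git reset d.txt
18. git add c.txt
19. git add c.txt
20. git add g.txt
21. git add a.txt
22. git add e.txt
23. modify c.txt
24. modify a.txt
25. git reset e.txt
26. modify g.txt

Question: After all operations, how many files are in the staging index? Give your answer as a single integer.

Answer: 3

Derivation:
After op 1 (modify d.txt): modified={d.txt} staged={none}
After op 2 (modify d.txt): modified={d.txt} staged={none}
After op 3 (git reset a.txt): modified={d.txt} staged={none}
After op 4 (modify d.txt): modified={d.txt} staged={none}
After op 5 (modify g.txt): modified={d.txt, g.txt} staged={none}
After op 6 (modify b.txt): modified={b.txt, d.txt, g.txt} staged={none}
After op 7 (modify d.txt): modified={b.txt, d.txt, g.txt} staged={none}
After op 8 (modify f.txt): modified={b.txt, d.txt, f.txt, g.txt} staged={none}
After op 9 (git add b.txt): modified={d.txt, f.txt, g.txt} staged={b.txt}
After op 10 (git add d.txt): modified={f.txt, g.txt} staged={b.txt, d.txt}
After op 11 (git reset b.txt): modified={b.txt, f.txt, g.txt} staged={d.txt}
After op 12 (modify c.txt): modified={b.txt, c.txt, f.txt, g.txt} staged={d.txt}
After op 13 (git reset c.txt): modified={b.txt, c.txt, f.txt, g.txt} staged={d.txt}
After op 14 (modify d.txt): modified={b.txt, c.txt, d.txt, f.txt, g.txt} staged={d.txt}
After op 15 (modify e.txt): modified={b.txt, c.txt, d.txt, e.txt, f.txt, g.txt} staged={d.txt}
After op 16 (modify a.txt): modified={a.txt, b.txt, c.txt, d.txt, e.txt, f.txt, g.txt} staged={d.txt}
After op 17 (git reset d.txt): modified={a.txt, b.txt, c.txt, d.txt, e.txt, f.txt, g.txt} staged={none}
After op 18 (git add c.txt): modified={a.txt, b.txt, d.txt, e.txt, f.txt, g.txt} staged={c.txt}
After op 19 (git add c.txt): modified={a.txt, b.txt, d.txt, e.txt, f.txt, g.txt} staged={c.txt}
After op 20 (git add g.txt): modified={a.txt, b.txt, d.txt, e.txt, f.txt} staged={c.txt, g.txt}
After op 21 (git add a.txt): modified={b.txt, d.txt, e.txt, f.txt} staged={a.txt, c.txt, g.txt}
After op 22 (git add e.txt): modified={b.txt, d.txt, f.txt} staged={a.txt, c.txt, e.txt, g.txt}
After op 23 (modify c.txt): modified={b.txt, c.txt, d.txt, f.txt} staged={a.txt, c.txt, e.txt, g.txt}
After op 24 (modify a.txt): modified={a.txt, b.txt, c.txt, d.txt, f.txt} staged={a.txt, c.txt, e.txt, g.txt}
After op 25 (git reset e.txt): modified={a.txt, b.txt, c.txt, d.txt, e.txt, f.txt} staged={a.txt, c.txt, g.txt}
After op 26 (modify g.txt): modified={a.txt, b.txt, c.txt, d.txt, e.txt, f.txt, g.txt} staged={a.txt, c.txt, g.txt}
Final staged set: {a.txt, c.txt, g.txt} -> count=3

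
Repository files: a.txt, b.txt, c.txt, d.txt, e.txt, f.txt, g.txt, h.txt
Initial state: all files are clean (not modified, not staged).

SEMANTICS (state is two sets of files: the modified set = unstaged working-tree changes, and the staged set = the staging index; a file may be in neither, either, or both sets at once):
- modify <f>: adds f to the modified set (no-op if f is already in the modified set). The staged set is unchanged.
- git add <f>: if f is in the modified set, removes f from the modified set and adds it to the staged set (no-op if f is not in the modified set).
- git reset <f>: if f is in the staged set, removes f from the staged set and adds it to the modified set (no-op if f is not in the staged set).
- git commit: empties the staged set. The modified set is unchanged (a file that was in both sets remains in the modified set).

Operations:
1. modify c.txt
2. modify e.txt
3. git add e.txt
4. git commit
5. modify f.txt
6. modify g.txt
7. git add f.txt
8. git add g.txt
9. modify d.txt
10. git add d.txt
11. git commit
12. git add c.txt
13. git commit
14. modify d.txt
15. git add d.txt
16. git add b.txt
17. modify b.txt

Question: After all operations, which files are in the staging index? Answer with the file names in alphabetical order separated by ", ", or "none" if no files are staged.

Answer: d.txt

Derivation:
After op 1 (modify c.txt): modified={c.txt} staged={none}
After op 2 (modify e.txt): modified={c.txt, e.txt} staged={none}
After op 3 (git add e.txt): modified={c.txt} staged={e.txt}
After op 4 (git commit): modified={c.txt} staged={none}
After op 5 (modify f.txt): modified={c.txt, f.txt} staged={none}
After op 6 (modify g.txt): modified={c.txt, f.txt, g.txt} staged={none}
After op 7 (git add f.txt): modified={c.txt, g.txt} staged={f.txt}
After op 8 (git add g.txt): modified={c.txt} staged={f.txt, g.txt}
After op 9 (modify d.txt): modified={c.txt, d.txt} staged={f.txt, g.txt}
After op 10 (git add d.txt): modified={c.txt} staged={d.txt, f.txt, g.txt}
After op 11 (git commit): modified={c.txt} staged={none}
After op 12 (git add c.txt): modified={none} staged={c.txt}
After op 13 (git commit): modified={none} staged={none}
After op 14 (modify d.txt): modified={d.txt} staged={none}
After op 15 (git add d.txt): modified={none} staged={d.txt}
After op 16 (git add b.txt): modified={none} staged={d.txt}
After op 17 (modify b.txt): modified={b.txt} staged={d.txt}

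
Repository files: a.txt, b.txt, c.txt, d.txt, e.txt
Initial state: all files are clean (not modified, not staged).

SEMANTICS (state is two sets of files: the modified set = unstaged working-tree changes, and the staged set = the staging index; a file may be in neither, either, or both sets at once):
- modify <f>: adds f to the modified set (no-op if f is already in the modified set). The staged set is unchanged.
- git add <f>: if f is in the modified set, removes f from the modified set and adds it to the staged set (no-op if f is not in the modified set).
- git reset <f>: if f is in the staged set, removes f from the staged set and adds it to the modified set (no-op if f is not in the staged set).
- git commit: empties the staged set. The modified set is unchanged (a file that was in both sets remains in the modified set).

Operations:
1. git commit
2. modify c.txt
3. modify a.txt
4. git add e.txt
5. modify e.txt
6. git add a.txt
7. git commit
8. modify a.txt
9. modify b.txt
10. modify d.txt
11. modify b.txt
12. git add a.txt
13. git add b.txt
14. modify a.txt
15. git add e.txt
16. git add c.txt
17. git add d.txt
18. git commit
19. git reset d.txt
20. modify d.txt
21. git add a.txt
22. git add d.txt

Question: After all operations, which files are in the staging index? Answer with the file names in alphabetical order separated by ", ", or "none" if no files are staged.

Answer: a.txt, d.txt

Derivation:
After op 1 (git commit): modified={none} staged={none}
After op 2 (modify c.txt): modified={c.txt} staged={none}
After op 3 (modify a.txt): modified={a.txt, c.txt} staged={none}
After op 4 (git add e.txt): modified={a.txt, c.txt} staged={none}
After op 5 (modify e.txt): modified={a.txt, c.txt, e.txt} staged={none}
After op 6 (git add a.txt): modified={c.txt, e.txt} staged={a.txt}
After op 7 (git commit): modified={c.txt, e.txt} staged={none}
After op 8 (modify a.txt): modified={a.txt, c.txt, e.txt} staged={none}
After op 9 (modify b.txt): modified={a.txt, b.txt, c.txt, e.txt} staged={none}
After op 10 (modify d.txt): modified={a.txt, b.txt, c.txt, d.txt, e.txt} staged={none}
After op 11 (modify b.txt): modified={a.txt, b.txt, c.txt, d.txt, e.txt} staged={none}
After op 12 (git add a.txt): modified={b.txt, c.txt, d.txt, e.txt} staged={a.txt}
After op 13 (git add b.txt): modified={c.txt, d.txt, e.txt} staged={a.txt, b.txt}
After op 14 (modify a.txt): modified={a.txt, c.txt, d.txt, e.txt} staged={a.txt, b.txt}
After op 15 (git add e.txt): modified={a.txt, c.txt, d.txt} staged={a.txt, b.txt, e.txt}
After op 16 (git add c.txt): modified={a.txt, d.txt} staged={a.txt, b.txt, c.txt, e.txt}
After op 17 (git add d.txt): modified={a.txt} staged={a.txt, b.txt, c.txt, d.txt, e.txt}
After op 18 (git commit): modified={a.txt} staged={none}
After op 19 (git reset d.txt): modified={a.txt} staged={none}
After op 20 (modify d.txt): modified={a.txt, d.txt} staged={none}
After op 21 (git add a.txt): modified={d.txt} staged={a.txt}
After op 22 (git add d.txt): modified={none} staged={a.txt, d.txt}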